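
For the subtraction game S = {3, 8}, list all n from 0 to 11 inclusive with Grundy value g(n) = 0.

0, 1, 2, 6, 7, 11

Compute g(0), g(1), … for moves {3, 8}:
k:     0  1  2  3  4  5  6  7  8  9 10 11
g(k):  0  0  0  1  1  1  0  0  2  1  1  0
The P-positions (g = 0) in 0..11 are 0, 1, 2, 6, 7, 11.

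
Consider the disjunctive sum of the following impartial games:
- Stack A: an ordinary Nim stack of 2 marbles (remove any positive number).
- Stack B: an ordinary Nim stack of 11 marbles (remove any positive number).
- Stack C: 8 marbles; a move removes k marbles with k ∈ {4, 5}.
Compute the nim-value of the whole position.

11

Stack A is a plain Nim stack of size 2, so its Grundy value is 2.
Stack B is a plain Nim stack of size 11, so its Grundy value is 11.
Grundy values for stack C (subtraction set {4, 5}):
g(0) = mex{} = 0
g(1) = mex{} = 0
g(2) = mex{} = 0
g(3) = mex{} = 0
g(4) = mex{0} = 1
g(5) = mex{0} = 1
g(6) = mex{0} = 1
g(7) = mex{0} = 1
g(8) = mex{0,1} = 2
So g(8) = 2.
By the Sprague-Grundy theorem, the Grundy value of a sum of independent games is the XOR of the component values.
Combined value = 2 ⊕ 11 ⊕ 2 = 11.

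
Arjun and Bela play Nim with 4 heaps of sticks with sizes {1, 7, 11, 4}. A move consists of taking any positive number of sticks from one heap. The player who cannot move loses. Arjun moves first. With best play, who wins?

Arjun wins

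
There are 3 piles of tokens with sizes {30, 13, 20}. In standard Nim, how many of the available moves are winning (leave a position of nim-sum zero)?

3

Nim-sum: 30 ⊕ 13 ⊕ 20 = 7.
The overall nim-sum is X = 7. A pile of size p has a winning move iff p XOR X < p (reduce it to p XOR X).
  30: 30 XOR 7 = 25 < 30 — winning move (to 25).
  13: 13 XOR 7 = 10 < 13 — winning move (to 10).
  20: 20 XOR 7 = 19 < 20 — winning move (to 19).
That gives 3 winning moves.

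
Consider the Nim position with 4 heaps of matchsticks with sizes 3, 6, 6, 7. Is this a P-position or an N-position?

N-position

Nim-sum: 3 XOR 6 XOR 6 XOR 7 = 4.
The nim-sum is 4 ≠ 0, so this is an N-position: the player to move can win.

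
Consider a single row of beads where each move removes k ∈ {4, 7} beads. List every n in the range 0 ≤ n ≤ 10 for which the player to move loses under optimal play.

0, 1, 2, 3

Grundy values for subtraction set {4, 7}:
g(0) = mex{} = 0
g(1) = mex{} = 0
g(2) = mex{} = 0
g(3) = mex{} = 0
g(4) = mex{0} = 1
g(5) = mex{0} = 1
g(6) = mex{0} = 1
g(7) = mex{0} = 1
g(8) = mex{0,1} = 2
g(9) = mex{0,1} = 2
g(10) = mex{0,1} = 2
The P-positions (g = 0) in 0..10 are 0, 1, 2, 3.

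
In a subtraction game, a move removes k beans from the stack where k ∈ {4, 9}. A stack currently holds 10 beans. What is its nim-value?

2

Build the Grundy sequence with g(k) = mex{g(k−s) : s ∈ {4, 9}, s ≤ k}:
g(0) = mex{} = 0
g(1) = mex{} = 0
g(2) = mex{} = 0
g(3) = mex{} = 0
g(4) = mex{0} = 1
g(5) = mex{0} = 1
g(6) = mex{0} = 1
g(7) = mex{0} = 1
g(8) = mex{1} = 0
g(9) = mex{0,1} = 2
g(10) = mex{0,1} = 2
So g(10) = 2.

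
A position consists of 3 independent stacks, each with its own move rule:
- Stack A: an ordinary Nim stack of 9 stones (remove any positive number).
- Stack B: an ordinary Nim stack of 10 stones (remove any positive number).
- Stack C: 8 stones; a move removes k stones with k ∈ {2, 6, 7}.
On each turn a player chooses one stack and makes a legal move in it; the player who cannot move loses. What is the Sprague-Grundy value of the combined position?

1

Stack A is a plain Nim stack of size 9, so its Grundy value is 9.
Stack B is a plain Nim stack of size 10, so its Grundy value is 10.
Grundy values for stack C (subtraction set {2, 6, 7}):
g(0) = mex{} = 0
g(1) = mex{} = 0
g(2) = mex{0} = 1
g(3) = mex{0} = 1
g(4) = mex{1} = 0
g(5) = mex{1} = 0
g(6) = mex{0} = 1
g(7) = mex{0} = 1
g(8) = mex{0,1} = 2
So g(8) = 2.
The value of a disjunctive sum is the nim-sum of the parts.
Combined value = 9 XOR 10 XOR 2 = 1.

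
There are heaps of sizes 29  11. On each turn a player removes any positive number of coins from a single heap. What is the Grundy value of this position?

22

Bitwise XOR of the heap sizes:
  11101  (29)
  01011  (11)
  -----
  10110  (22)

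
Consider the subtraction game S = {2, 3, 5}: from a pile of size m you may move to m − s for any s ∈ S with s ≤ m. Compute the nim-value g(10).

1

Build the Grundy sequence with g(k) = mex{g(k−s) : s ∈ {2, 3, 5}, s ≤ k}:
g(0) = mex{} = 0
g(1) = mex{} = 0
g(2) = mex{0} = 1
g(3) = mex{0} = 1
g(4) = mex{0,1} = 2
g(5) = mex{0,1} = 2
g(6) = mex{0,1,2} = 3
g(7) = mex{1,2} = 0
g(8) = mex{1,2,3} = 0
g(9) = mex{0,2,3} = 1
g(10) = mex{0,2} = 1
So g(10) = 1.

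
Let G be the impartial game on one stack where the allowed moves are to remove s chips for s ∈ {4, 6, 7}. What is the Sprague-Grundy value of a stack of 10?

2

Grundy values for subtraction set {4, 6, 7}:
g(0) = mex{} = 0
g(1) = mex{} = 0
g(2) = mex{} = 0
g(3) = mex{} = 0
g(4) = mex{0} = 1
g(5) = mex{0} = 1
g(6) = mex{0} = 1
g(7) = mex{0} = 1
g(8) = mex{0,1} = 2
g(9) = mex{0,1} = 2
g(10) = mex{0,1} = 2
So g(10) = 2.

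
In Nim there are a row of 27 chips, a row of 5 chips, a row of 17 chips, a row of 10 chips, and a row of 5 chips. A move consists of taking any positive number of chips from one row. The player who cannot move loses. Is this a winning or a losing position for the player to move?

Losing position

Bitwise XOR of the heap sizes:
  11011  (27)
  00101  (5)
  10001  (17)
  01010  (10)
  00101  (5)
  -----
  00000  (0)
The nim-sum is 0, so this is a P-position: the player to move is in a losing position under optimal play.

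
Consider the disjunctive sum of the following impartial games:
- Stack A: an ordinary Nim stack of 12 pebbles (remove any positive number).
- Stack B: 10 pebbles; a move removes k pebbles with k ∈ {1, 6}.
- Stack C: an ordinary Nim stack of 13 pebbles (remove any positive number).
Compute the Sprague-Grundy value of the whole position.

0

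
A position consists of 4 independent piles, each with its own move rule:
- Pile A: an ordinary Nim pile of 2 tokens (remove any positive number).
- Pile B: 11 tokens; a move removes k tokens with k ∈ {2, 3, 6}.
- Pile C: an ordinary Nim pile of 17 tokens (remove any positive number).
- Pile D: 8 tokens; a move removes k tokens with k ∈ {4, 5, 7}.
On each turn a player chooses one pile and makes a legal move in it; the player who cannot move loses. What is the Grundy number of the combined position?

16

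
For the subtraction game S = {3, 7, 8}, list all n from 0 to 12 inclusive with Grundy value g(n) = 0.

0, 1, 2, 6, 11, 12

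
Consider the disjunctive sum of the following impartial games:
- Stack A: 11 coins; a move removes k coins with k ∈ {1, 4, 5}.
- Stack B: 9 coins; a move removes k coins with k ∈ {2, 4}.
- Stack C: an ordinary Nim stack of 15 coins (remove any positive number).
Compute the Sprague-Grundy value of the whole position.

Build the Grundy sequence for stack A with g(k) = mex{g(k−s) : s ∈ {1, 4, 5}, s ≤ k}:
k:     0  1  2  3  4  5  6  7  8  9 10 11
g(k):  0  1  0  1  2  3  2  3  0  1  0  1
So g(11) = 1.
For stack B, compute g(0), g(1), … with moves {2, 4}:
g(0) = mex{} = 0
g(1) = mex{} = 0
g(2) = mex{0} = 1
g(3) = mex{0} = 1
g(4) = mex{0,1} = 2
g(5) = mex{0,1} = 2
g(6) = mex{1,2} = 0
g(7) = mex{1,2} = 0
g(8) = mex{0,2} = 1
g(9) = mex{0,2} = 1
So g(9) = 1.
Stack C is a plain Nim stack of size 15, so its Grundy value is 15.
The value of a disjunctive sum is the nim-sum of the parts.
Combined value = 1 ⊕ 1 ⊕ 15 = 15.

15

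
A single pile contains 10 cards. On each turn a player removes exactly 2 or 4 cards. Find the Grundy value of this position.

2

Build the Grundy sequence with g(k) = mex{g(k−s) : s ∈ {2, 4}, s ≤ k}:
g(0) = mex{} = 0
g(1) = mex{} = 0
g(2) = mex{0} = 1
g(3) = mex{0} = 1
g(4) = mex{0,1} = 2
g(5) = mex{0,1} = 2
g(6) = mex{1,2} = 0
g(7) = mex{1,2} = 0
g(8) = mex{0,2} = 1
g(9) = mex{0,2} = 1
g(10) = mex{0,1} = 2
So g(10) = 2.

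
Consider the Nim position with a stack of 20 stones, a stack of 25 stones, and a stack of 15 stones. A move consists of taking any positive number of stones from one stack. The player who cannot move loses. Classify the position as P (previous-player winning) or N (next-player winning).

N-position

Nim-sum: 20 ^ 25 ^ 15 = 2.
The nim-sum is 2 ≠ 0, so this is an N-position: the player to move can win.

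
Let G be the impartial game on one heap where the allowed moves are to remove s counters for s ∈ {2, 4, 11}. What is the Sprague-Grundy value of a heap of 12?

Build the Grundy sequence with g(k) = mex{g(k−s) : s ∈ {2, 4, 11}, s ≤ k}:
g(0) = mex{} = 0
g(1) = mex{} = 0
g(2) = mex{0} = 1
g(3) = mex{0} = 1
g(4) = mex{0,1} = 2
g(5) = mex{0,1} = 2
g(6) = mex{1,2} = 0
g(7) = mex{1,2} = 0
g(8) = mex{0,2} = 1
g(9) = mex{0,2} = 1
g(10) = mex{0,1} = 2
g(11) = mex{0,1} = 2
g(12) = mex{0,1,2} = 3
So g(12) = 3.

3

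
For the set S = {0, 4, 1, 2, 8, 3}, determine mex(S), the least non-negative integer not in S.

The values 0, 1, 2, 3, 4 are all present; 5 is the first non-negative integer missing from the set.

5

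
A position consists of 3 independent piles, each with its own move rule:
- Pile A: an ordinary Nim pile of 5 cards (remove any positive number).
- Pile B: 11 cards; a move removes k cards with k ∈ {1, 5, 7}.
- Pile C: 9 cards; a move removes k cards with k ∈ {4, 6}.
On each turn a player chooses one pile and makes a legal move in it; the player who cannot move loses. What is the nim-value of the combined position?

6

Pile A is a plain Nim pile of size 5, so its Grundy value is 5.
Build the Grundy sequence for pile B with g(k) = mex{g(k−s) : s ∈ {1, 5, 7}, s ≤ k}:
k:     0  1  2  3  4  5  6  7  8  9 10 11
g(k):  0  1  0  1  0  1  0  1  0  1  0  1
So g(11) = 1.
Grundy values for pile C (subtraction set {4, 6}):
k:     0  1  2  3  4  5  6  7  8  9
g(k):  0  0  0  0  1  1  1  1  2  2
So g(9) = 2.
The value of a disjunctive sum is the nim-sum of the parts.
Combined value = 5 ⊕ 1 ⊕ 2 = 6.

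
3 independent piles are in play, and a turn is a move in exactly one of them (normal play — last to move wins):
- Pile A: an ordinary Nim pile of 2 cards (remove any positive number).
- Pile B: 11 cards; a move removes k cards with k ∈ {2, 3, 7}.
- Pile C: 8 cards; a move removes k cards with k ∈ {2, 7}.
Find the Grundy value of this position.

0

Pile A is a plain Nim pile of size 2, so its Grundy value is 2.
For pile B, compute g(0), g(1), … with moves {2, 3, 7}:
g(0) = mex{} = 0
g(1) = mex{} = 0
g(2) = mex{0} = 1
g(3) = mex{0} = 1
g(4) = mex{0,1} = 2
g(5) = mex{1} = 0
g(6) = mex{1,2} = 0
g(7) = mex{0,2} = 1
g(8) = mex{0} = 1
g(9) = mex{0,1} = 2
g(10) = mex{1} = 0
g(11) = mex{1,2} = 0
So g(11) = 0.
For pile C, compute g(0), g(1), … with moves {2, 7}:
k:     0  1  2  3  4  5  6  7  8
g(k):  0  0  1  1  0  0  1  1  2
So g(8) = 2.
By the Sprague-Grundy theorem, the Grundy value of a sum of independent games is the XOR of the component values.
Combined value = 2 XOR 0 XOR 2 = 0.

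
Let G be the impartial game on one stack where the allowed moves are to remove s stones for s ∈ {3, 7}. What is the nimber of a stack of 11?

Grundy values for subtraction set {3, 7}:
k:     0  1  2  3  4  5  6  7  8  9 10 11
g(k):  0  0  0  1  1  1  0  2  2  1  0  0
So g(11) = 0.

0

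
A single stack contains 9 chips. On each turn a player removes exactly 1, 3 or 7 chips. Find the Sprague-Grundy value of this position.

1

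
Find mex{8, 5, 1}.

0

0 is not in the set, so the mex is 0.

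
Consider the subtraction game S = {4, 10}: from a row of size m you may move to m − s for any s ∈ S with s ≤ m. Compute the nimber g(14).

Build the Grundy sequence with g(k) = mex{g(k−s) : s ∈ {4, 10}, s ≤ k}:
k:     0  1  2  3  4  5  6  7  8  9 10 11 12 13 14
g(k):  0  0  0  0  1  1  1  1  0  0  2  2  1  1  0
So g(14) = 0.

0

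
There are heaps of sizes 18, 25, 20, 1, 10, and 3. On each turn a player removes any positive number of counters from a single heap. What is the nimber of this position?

23

Nim-sum: 18 ^ 25 ^ 20 ^ 1 ^ 10 ^ 3 = 23.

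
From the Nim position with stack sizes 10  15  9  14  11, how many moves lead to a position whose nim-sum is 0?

5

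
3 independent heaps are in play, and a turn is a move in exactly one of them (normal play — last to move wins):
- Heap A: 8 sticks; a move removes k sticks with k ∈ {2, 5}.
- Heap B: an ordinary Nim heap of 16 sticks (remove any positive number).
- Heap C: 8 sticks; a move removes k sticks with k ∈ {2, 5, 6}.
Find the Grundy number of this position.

16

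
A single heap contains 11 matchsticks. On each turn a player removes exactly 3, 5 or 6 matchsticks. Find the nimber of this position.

Grundy values for subtraction set {3, 5, 6}:
k:     0  1  2  3  4  5  6  7  8  9 10 11
g(k):  0  0  0  1  1  1  2  2  2  0  0  0
So g(11) = 0.

0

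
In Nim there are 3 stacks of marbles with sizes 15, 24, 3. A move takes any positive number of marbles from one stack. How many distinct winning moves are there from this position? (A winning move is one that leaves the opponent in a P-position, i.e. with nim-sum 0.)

Bitwise XOR of the heap sizes:
  01111  (15)
  11000  (24)
  00011  (3)
  -----
  10100  (20)
The overall nim-sum is X = 20. A stack of size p has a winning move iff p XOR X < p (reduce it to p XOR X).
  15: 15 XOR 20 = 27 ≥ 15 — no move.
  24: 24 XOR 20 = 12 < 24 — winning move (to 12).
  3: 3 XOR 20 = 23 ≥ 3 — no move.
That gives 1 winning move.

1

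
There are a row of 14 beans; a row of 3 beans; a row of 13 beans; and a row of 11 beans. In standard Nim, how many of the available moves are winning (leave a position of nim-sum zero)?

3

Nim-sum: 14 XOR 3 XOR 13 XOR 11 = 11.
The overall nim-sum is X = 11. A row of size p has a winning move iff p XOR X < p (reduce it to p XOR X).
  14: 14 XOR 11 = 5 < 14 — winning move (to 5).
  3: 3 XOR 11 = 8 ≥ 3 — no move.
  13: 13 XOR 11 = 6 < 13 — winning move (to 6).
  11: 11 XOR 11 = 0 < 11 — winning move (to 0).
That gives 3 winning moves.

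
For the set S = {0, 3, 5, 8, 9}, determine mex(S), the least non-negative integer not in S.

0 is in the set but 1 is not, so the mex is 1.

1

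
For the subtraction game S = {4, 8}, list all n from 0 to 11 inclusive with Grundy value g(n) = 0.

0, 1, 2, 3

Build the Grundy sequence with g(k) = mex{g(k−s) : s ∈ {4, 8}, s ≤ k}:
g(0) = mex{} = 0
g(1) = mex{} = 0
g(2) = mex{} = 0
g(3) = mex{} = 0
g(4) = mex{0} = 1
g(5) = mex{0} = 1
g(6) = mex{0} = 1
g(7) = mex{0} = 1
g(8) = mex{0,1} = 2
g(9) = mex{0,1} = 2
g(10) = mex{0,1} = 2
g(11) = mex{0,1} = 2
The P-positions (g = 0) in 0..11 are 0, 1, 2, 3.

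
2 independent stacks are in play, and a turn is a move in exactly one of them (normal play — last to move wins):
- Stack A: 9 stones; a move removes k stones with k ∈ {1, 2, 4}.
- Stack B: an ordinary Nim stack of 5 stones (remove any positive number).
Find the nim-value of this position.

5

Grundy values for stack A (subtraction set {1, 2, 4}):
g(0) = mex{} = 0
g(1) = mex{0} = 1
g(2) = mex{0,1} = 2
g(3) = mex{1,2} = 0
g(4) = mex{0,2} = 1
g(5) = mex{0,1} = 2
g(6) = mex{1,2} = 0
g(7) = mex{0,2} = 1
g(8) = mex{0,1} = 2
g(9) = mex{1,2} = 0
So g(9) = 0.
Stack B is a plain Nim stack of size 5, so its Grundy value is 5.
The value of a disjunctive sum is the nim-sum of the parts.
Combined value = 0 XOR 5 = 5.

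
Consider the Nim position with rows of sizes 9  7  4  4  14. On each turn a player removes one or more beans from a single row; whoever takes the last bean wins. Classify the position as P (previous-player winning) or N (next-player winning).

Compute the nim-sum pairwise:
9 ^ 7 = 14
14 ^ 4 = 10
10 ^ 4 = 14
14 ^ 14 = 0
The nim-sum is 0, so this is a P-position: the player to move is in a losing position under optimal play.

P-position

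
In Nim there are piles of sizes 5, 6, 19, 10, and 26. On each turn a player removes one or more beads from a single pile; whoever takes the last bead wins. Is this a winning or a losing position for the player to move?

Compute the nim-sum pairwise:
5 XOR 6 = 3
3 XOR 19 = 16
16 XOR 10 = 26
26 XOR 26 = 0
The nim-sum is 0, so this is a P-position: the player to move is in a losing position under optimal play.

Losing position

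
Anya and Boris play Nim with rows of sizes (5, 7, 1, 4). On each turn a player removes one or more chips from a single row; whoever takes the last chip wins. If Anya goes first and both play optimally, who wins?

Anya wins

Compute the nim-sum pairwise:
5 XOR 7 = 2
2 XOR 1 = 3
3 XOR 4 = 7
The nim-sum is 7 ≠ 0, so this is an N-position: the player to move can win; Anya has a winning move.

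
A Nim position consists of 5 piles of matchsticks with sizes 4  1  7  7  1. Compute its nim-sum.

In binary:
  100  (4)
  001  (1)
  111  (7)
  111  (7)
  001  (1)
  ---
  100  (4)

4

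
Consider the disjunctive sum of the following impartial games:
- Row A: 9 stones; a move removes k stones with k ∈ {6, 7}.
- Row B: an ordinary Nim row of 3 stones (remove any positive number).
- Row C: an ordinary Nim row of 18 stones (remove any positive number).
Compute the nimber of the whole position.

16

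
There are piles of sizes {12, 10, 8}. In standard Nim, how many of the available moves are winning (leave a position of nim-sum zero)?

3

Nim-sum: 12 ^ 10 ^ 8 = 14.
The overall nim-sum is X = 14. A pile of size p has a winning move iff p XOR X < p (reduce it to p XOR X).
  12: 12 XOR 14 = 2 < 12 — winning move (to 2).
  10: 10 XOR 14 = 4 < 10 — winning move (to 4).
  8: 8 XOR 14 = 6 < 8 — winning move (to 6).
That gives 3 winning moves.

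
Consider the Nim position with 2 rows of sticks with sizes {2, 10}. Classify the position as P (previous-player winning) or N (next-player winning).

N-position

In binary:
  0010  (2)
  1010  (10)
  ----
  1000  (8)
The nim-sum is 8 ≠ 0, so this is an N-position: the player to move can win.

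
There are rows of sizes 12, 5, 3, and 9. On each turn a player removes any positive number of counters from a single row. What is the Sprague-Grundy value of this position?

3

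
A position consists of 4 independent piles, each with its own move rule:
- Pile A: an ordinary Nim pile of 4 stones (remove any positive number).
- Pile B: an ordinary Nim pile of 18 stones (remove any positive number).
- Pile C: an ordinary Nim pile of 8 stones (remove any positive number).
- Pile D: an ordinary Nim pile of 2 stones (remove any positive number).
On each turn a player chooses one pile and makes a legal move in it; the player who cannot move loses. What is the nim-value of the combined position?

Pile A is a plain Nim pile of size 4, so its Grundy value is 4.
Pile B is a plain Nim pile of size 18, so its Grundy value is 18.
Pile C is a plain Nim pile of size 8, so its Grundy value is 8.
Pile D is a plain Nim pile of size 2, so its Grundy value is 2.
The value of a disjunctive sum is the nim-sum of the parts.
Combined value = 4 ⊕ 18 ⊕ 8 ⊕ 2 = 28.

28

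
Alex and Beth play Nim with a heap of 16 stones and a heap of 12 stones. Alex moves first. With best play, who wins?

Alex wins

Bitwise XOR of the heap sizes:
  10000  (16)
  01100  (12)
  -----
  11100  (28)
The nim-sum is 28 ≠ 0, so this is an N-position: the player to move can win; Alex has a winning move.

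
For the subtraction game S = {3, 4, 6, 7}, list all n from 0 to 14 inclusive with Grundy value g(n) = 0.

0, 1, 2, 10, 11, 12

Grundy values for subtraction set {3, 4, 6, 7}:
k:     0  1  2  3  4  5  6  7  8  9 10 11 12 13 14
g(k):  0  0  0  1  1  1  2  2  2  3  0  0  0  1  1
The P-positions (g = 0) in 0..14 are 0, 1, 2, 10, 11, 12.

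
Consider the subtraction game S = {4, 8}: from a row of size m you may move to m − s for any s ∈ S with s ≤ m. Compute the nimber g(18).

1

Build the Grundy sequence with g(k) = mex{g(k−s) : s ∈ {4, 8}, s ≤ k}:
k:     0  1  2  3  4  5  6  7  8  9 10 11 12 13 14 15 16 17 18
g(k):  0  0  0  0  1  1  1  1  2  2  2  2  0  0  0  0  1  1  1
So g(18) = 1.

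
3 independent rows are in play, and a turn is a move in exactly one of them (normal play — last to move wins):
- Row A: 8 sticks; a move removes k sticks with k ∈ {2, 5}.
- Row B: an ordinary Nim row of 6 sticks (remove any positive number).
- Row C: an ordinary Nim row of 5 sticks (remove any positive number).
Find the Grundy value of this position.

Grundy values for row A (subtraction set {2, 5}):
k:     0  1  2  3  4  5  6  7  8
g(k):  0  0  1  1  0  2  1  0  0
So g(8) = 0.
Row B is a plain Nim row of size 6, so its Grundy value is 6.
Row C is a plain Nim row of size 5, so its Grundy value is 5.
The value of a disjunctive sum is the nim-sum of the parts.
Combined value = 0 ⊕ 6 ⊕ 5 = 3.

3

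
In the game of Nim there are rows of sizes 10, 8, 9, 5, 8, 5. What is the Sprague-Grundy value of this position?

Nim-sum: 10 XOR 8 XOR 9 XOR 5 XOR 8 XOR 5 = 3.

3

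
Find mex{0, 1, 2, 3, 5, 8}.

4

The values 0, 1, 2, 3 are all present; 4 is the first non-negative integer missing from the set.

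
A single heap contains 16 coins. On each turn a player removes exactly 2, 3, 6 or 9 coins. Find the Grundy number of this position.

2

Compute g(0), g(1), … for moves {2, 3, 6, 9}:
k:     0  1  2  3  4  5  6  7  8  9 10 11 12 13 14 15 16
g(k):  0  0  1  1  2  0  3  1  2  2  3  3  0  0  1  1  2
So g(16) = 2.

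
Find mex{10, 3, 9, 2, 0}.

0 is in the set but 1 is not, so the mex is 1.

1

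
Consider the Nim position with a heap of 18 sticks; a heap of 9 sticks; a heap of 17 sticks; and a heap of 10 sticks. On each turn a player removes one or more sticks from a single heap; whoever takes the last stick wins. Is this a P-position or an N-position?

P-position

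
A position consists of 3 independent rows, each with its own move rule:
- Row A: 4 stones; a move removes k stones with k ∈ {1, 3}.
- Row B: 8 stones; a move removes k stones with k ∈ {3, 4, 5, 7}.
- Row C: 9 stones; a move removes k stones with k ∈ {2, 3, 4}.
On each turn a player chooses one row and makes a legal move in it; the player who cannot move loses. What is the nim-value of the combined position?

3

Build the Grundy sequence for row A with g(k) = mex{g(k−s) : s ∈ {1, 3}, s ≤ k}:
k:     0  1  2  3  4
g(k):  0  1  0  1  0
So g(4) = 0.
Build the Grundy sequence for row B with g(k) = mex{g(k−s) : s ∈ {3, 4, 5, 7}, s ≤ k}:
g(0) = mex{} = 0
g(1) = mex{} = 0
g(2) = mex{} = 0
g(3) = mex{0} = 1
g(4) = mex{0} = 1
g(5) = mex{0} = 1
g(6) = mex{0,1} = 2
g(7) = mex{0,1} = 2
g(8) = mex{0,1} = 2
So g(8) = 2.
For row C, compute g(0), g(1), … with moves {2, 3, 4}:
g(0) = mex{} = 0
g(1) = mex{} = 0
g(2) = mex{0} = 1
g(3) = mex{0} = 1
g(4) = mex{0,1} = 2
g(5) = mex{0,1} = 2
g(6) = mex{1,2} = 0
g(7) = mex{1,2} = 0
g(8) = mex{0,2} = 1
g(9) = mex{0,2} = 1
So g(9) = 1.
By the Sprague-Grundy theorem, the Grundy value of a sum of independent games is the XOR of the component values.
Combined value = 0 ⊕ 2 ⊕ 1 = 3.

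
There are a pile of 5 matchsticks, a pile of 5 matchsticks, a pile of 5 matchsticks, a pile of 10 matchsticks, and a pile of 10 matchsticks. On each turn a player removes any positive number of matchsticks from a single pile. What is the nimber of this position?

Nim-sum: 5 ⊕ 5 ⊕ 5 ⊕ 10 ⊕ 10 = 5.

5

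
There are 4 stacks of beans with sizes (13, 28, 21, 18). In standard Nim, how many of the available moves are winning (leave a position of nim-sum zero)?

Compute the nim-sum pairwise:
13 ⊕ 28 = 17
17 ⊕ 21 = 4
4 ⊕ 18 = 22
The overall nim-sum is X = 22. A stack of size p has a winning move iff p XOR X < p (reduce it to p XOR X).
  13: 13 XOR 22 = 27 ≥ 13 — no move.
  28: 28 XOR 22 = 10 < 28 — winning move (to 10).
  21: 21 XOR 22 = 3 < 21 — winning move (to 3).
  18: 18 XOR 22 = 4 < 18 — winning move (to 4).
That gives 3 winning moves.

3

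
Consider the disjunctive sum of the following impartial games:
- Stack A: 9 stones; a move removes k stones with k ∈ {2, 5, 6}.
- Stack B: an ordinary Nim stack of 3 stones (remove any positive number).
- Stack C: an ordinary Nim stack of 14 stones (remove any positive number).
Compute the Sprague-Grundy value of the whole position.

15

Build the Grundy sequence for stack A with g(k) = mex{g(k−s) : s ∈ {2, 5, 6}, s ≤ k}:
g(0) = mex{} = 0
g(1) = mex{} = 0
g(2) = mex{0} = 1
g(3) = mex{0} = 1
g(4) = mex{1} = 0
g(5) = mex{0,1} = 2
g(6) = mex{0} = 1
g(7) = mex{0,1,2} = 3
g(8) = mex{1} = 0
g(9) = mex{0,1,3} = 2
So g(9) = 2.
Stack B is a plain Nim stack of size 3, so its Grundy value is 3.
Stack C is a plain Nim stack of size 14, so its Grundy value is 14.
By the Sprague-Grundy theorem, the Grundy value of a sum of independent games is the XOR of the component values.
Combined value = 2 ⊕ 3 ⊕ 14 = 15.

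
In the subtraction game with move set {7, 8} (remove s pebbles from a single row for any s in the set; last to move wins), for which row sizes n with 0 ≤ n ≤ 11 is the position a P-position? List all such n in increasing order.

Grundy values for subtraction set {7, 8}:
k:     0  1  2  3  4  5  6  7  8  9 10 11
g(k):  0  0  0  0  0  0  0  1  1  1  1  1
The P-positions (g = 0) in 0..11 are 0, 1, 2, 3, 4, 5, 6.

0, 1, 2, 3, 4, 5, 6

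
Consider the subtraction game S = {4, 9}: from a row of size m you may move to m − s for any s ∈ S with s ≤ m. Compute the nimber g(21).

Build the Grundy sequence with g(k) = mex{g(k−s) : s ∈ {4, 9}, s ≤ k}:
k:     0  1  2  3  4  5  6  7  8  9 10 11 12 13 14 15 16 17 18 19 20 21
g(k):  0  0  0  0  1  1  1  1  0  2  2  2  1  0  0  0  0  1  1  1  1  0
So g(21) = 0.

0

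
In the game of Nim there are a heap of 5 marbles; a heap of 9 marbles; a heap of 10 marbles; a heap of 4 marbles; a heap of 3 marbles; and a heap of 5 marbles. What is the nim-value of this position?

Nim-sum: 5 XOR 9 XOR 10 XOR 4 XOR 3 XOR 5 = 4.

4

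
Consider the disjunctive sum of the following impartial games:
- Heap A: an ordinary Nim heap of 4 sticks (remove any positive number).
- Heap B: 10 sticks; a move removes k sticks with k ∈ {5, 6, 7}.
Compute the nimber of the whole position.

Heap A is a plain Nim heap of size 4, so its Grundy value is 4.
Build the Grundy sequence for heap B with g(k) = mex{g(k−s) : s ∈ {5, 6, 7}, s ≤ k}:
g(0) = mex{} = 0
g(1) = mex{} = 0
g(2) = mex{} = 0
g(3) = mex{} = 0
g(4) = mex{} = 0
g(5) = mex{0} = 1
g(6) = mex{0} = 1
g(7) = mex{0} = 1
g(8) = mex{0} = 1
g(9) = mex{0} = 1
g(10) = mex{0,1} = 2
So g(10) = 2.
By the Sprague-Grundy theorem, the Grundy value of a sum of independent games is the XOR of the component values.
Combined value = 4 ⊕ 2 = 6.

6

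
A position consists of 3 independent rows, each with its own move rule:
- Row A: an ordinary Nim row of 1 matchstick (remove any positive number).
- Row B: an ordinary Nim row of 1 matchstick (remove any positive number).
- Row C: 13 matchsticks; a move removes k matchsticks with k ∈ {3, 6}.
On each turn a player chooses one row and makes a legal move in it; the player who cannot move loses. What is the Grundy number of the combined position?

Row A is a plain Nim row of size 1, so its Grundy value is 1.
Row B is a plain Nim row of size 1, so its Grundy value is 1.
Grundy values for row C (subtraction set {3, 6}):
k:     0  1  2  3  4  5  6  7  8  9 10 11 12 13
g(k):  0  0  0  1  1  1  2  2  2  0  0  0  1  1
So g(13) = 1.
The value of a disjunctive sum is the nim-sum of the parts.
Combined value = 1 XOR 1 XOR 1 = 1.

1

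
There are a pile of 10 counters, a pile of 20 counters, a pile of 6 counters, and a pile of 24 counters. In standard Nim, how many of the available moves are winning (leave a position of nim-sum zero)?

Write each in binary and XOR column by column:
  01010  (10)
  10100  (20)
  00110  (6)
  11000  (24)
  -----
  00000  (0)
The nim-sum is already 0, so every move leaves a nonzero nim-sum — there are no winning moves.

0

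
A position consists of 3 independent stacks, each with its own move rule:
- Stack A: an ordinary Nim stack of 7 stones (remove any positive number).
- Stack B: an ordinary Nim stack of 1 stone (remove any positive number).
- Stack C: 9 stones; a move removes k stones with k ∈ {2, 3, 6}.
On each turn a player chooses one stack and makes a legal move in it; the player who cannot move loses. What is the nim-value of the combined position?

Stack A is a plain Nim stack of size 7, so its Grundy value is 7.
Stack B is a plain Nim stack of size 1, so its Grundy value is 1.
Grundy values for stack C (subtraction set {2, 3, 6}):
k:     0  1  2  3  4  5  6  7  8  9
g(k):  0  0  1  1  2  0  3  1  2  0
So g(9) = 0.
The value of a disjunctive sum is the nim-sum of the parts.
Combined value = 7 ⊕ 1 ⊕ 0 = 6.

6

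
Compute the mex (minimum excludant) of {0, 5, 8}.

1

0 is in the set but 1 is not, so the mex is 1.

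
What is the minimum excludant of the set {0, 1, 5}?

2

The values 0, 1 are all present; 2 is the first non-negative integer missing from the set.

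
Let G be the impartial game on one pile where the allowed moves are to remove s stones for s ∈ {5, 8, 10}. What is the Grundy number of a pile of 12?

Grundy values for subtraction set {5, 8, 10}:
g(0) = mex{} = 0
g(1) = mex{} = 0
g(2) = mex{} = 0
g(3) = mex{} = 0
g(4) = mex{} = 0
g(5) = mex{0} = 1
g(6) = mex{0} = 1
g(7) = mex{0} = 1
g(8) = mex{0} = 1
g(9) = mex{0} = 1
g(10) = mex{0,1} = 2
g(11) = mex{0,1} = 2
g(12) = mex{0,1} = 2
So g(12) = 2.

2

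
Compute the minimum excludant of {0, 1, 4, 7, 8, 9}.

2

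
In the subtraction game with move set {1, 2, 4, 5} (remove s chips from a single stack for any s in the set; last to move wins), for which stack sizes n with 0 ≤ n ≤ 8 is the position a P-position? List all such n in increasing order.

Grundy values for subtraction set {1, 2, 4, 5}:
k:     0  1  2  3  4  5  6  7  8
g(k):  0  1  2  0  1  2  0  1  2
The P-positions (g = 0) in 0..8 are 0, 3, 6.

0, 3, 6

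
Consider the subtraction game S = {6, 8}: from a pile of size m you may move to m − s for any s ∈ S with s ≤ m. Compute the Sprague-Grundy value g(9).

1

Compute g(0), g(1), … for moves {6, 8}:
k:     0  1  2  3  4  5  6  7  8  9
g(k):  0  0  0  0  0  0  1  1  1  1
So g(9) = 1.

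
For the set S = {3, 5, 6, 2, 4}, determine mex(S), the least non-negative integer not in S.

0 is not in the set, so the mex is 0.

0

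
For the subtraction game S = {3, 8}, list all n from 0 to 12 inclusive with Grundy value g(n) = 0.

0, 1, 2, 6, 7, 11, 12

Compute g(0), g(1), … for moves {3, 8}:
k:     0  1  2  3  4  5  6  7  8  9 10 11 12
g(k):  0  0  0  1  1  1  0  0  2  1  1  0  0
The P-positions (g = 0) in 0..12 are 0, 1, 2, 6, 7, 11, 12.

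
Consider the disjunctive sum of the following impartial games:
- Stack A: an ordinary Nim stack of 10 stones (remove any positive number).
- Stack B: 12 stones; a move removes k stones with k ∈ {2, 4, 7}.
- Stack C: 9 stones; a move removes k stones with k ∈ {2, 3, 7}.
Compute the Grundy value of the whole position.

Stack A is a plain Nim stack of size 10, so its Grundy value is 10.
Grundy values for stack B (subtraction set {2, 4, 7}):
k:     0  1  2  3  4  5  6  7  8  9 10 11 12
g(k):  0  0  1  1  2  2  0  3  1  0  2  1  0
So g(12) = 0.
For stack C, compute g(0), g(1), … with moves {2, 3, 7}:
k:     0  1  2  3  4  5  6  7  8  9
g(k):  0  0  1  1  2  0  0  1  1  2
So g(9) = 2.
By the Sprague-Grundy theorem, the Grundy value of a sum of independent games is the XOR of the component values.
Combined value = 10 XOR 0 XOR 2 = 8.

8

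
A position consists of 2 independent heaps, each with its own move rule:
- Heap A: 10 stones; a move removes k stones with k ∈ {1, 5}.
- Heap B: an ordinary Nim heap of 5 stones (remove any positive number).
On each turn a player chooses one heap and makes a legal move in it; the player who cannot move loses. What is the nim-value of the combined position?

5

For heap A, compute g(0), g(1), … with moves {1, 5}:
g(0) = mex{} = 0
g(1) = mex{0} = 1
g(2) = mex{1} = 0
g(3) = mex{0} = 1
g(4) = mex{1} = 0
g(5) = mex{0} = 1
g(6) = mex{1} = 0
g(7) = mex{0} = 1
g(8) = mex{1} = 0
g(9) = mex{0} = 1
g(10) = mex{1} = 0
So g(10) = 0.
Heap B is a plain Nim heap of size 5, so its Grundy value is 5.
By the Sprague-Grundy theorem, the Grundy value of a sum of independent games is the XOR of the component values.
Combined value = 0 ⊕ 5 = 5.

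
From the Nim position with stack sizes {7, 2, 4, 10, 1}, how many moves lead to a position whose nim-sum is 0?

Compute the nim-sum pairwise:
7 ⊕ 2 = 5
5 ⊕ 4 = 1
1 ⊕ 10 = 11
11 ⊕ 1 = 10
The overall nim-sum is X = 10. A stack of size p has a winning move iff p XOR X < p (reduce it to p XOR X).
  7: 7 XOR 10 = 13 ≥ 7 — no move.
  2: 2 XOR 10 = 8 ≥ 2 — no move.
  4: 4 XOR 10 = 14 ≥ 4 — no move.
  10: 10 XOR 10 = 0 < 10 — winning move (to 0).
  1: 1 XOR 10 = 11 ≥ 1 — no move.
That gives 1 winning move.

1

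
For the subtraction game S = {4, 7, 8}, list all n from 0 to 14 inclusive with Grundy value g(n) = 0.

0, 1, 2, 3, 12, 13, 14

Compute g(0), g(1), … for moves {4, 7, 8}:
k:     0  1  2  3  4  5  6  7  8  9 10 11 12 13 14
g(k):  0  0  0  0  1  1  1  1  2  2  2  2  0  0  0
The P-positions (g = 0) in 0..14 are 0, 1, 2, 3, 12, 13, 14.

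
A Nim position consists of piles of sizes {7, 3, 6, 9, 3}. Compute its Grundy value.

8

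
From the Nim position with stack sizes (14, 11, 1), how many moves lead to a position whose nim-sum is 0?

1

Compute the nim-sum pairwise:
14 ⊕ 11 = 5
5 ⊕ 1 = 4
The overall nim-sum is X = 4. A stack of size p has a winning move iff p XOR X < p (reduce it to p XOR X).
  14: 14 XOR 4 = 10 < 14 — winning move (to 10).
  11: 11 XOR 4 = 15 ≥ 11 — no move.
  1: 1 XOR 4 = 5 ≥ 1 — no move.
That gives 1 winning move.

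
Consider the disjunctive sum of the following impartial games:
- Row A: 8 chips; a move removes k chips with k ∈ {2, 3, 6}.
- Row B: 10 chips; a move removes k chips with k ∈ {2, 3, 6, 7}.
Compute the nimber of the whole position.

Build the Grundy sequence for row A with g(k) = mex{g(k−s) : s ∈ {2, 3, 6}, s ≤ k}:
k:     0  1  2  3  4  5  6  7  8
g(k):  0  0  1  1  2  0  3  1  2
So g(8) = 2.
Build the Grundy sequence for row B with g(k) = mex{g(k−s) : s ∈ {2, 3, 6, 7}, s ≤ k}:
k:     0  1  2  3  4  5  6  7  8  9 10
g(k):  0  0  1  1  2  0  3  1  2  0  0
So g(10) = 0.
The value of a disjunctive sum is the nim-sum of the parts.
Combined value = 2 ⊕ 0 = 2.

2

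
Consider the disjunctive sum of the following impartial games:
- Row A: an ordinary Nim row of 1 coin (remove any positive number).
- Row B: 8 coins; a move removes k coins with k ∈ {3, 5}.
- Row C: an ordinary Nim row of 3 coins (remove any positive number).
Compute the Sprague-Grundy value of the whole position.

Row A is a plain Nim row of size 1, so its Grundy value is 1.
Grundy values for row B (subtraction set {3, 5}):
k:     0  1  2  3  4  5  6  7  8
g(k):  0  0  0  1  1  1  2  2  0
So g(8) = 0.
Row C is a plain Nim row of size 3, so its Grundy value is 3.
By the Sprague-Grundy theorem, the Grundy value of a sum of independent games is the XOR of the component values.
Combined value = 1 ⊕ 0 ⊕ 3 = 2.

2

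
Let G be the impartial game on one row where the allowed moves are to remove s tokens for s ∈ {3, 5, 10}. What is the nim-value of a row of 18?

1

Build the Grundy sequence with g(k) = mex{g(k−s) : s ∈ {3, 5, 10}, s ≤ k}:
k:     0  1  2  3  4  5  6  7  8  9 10 11 12 13 14 15 16 17 18
g(k):  0  0  0  1  1  1  2  2  0  0  3  1  1  2  2  0  0  0  1
So g(18) = 1.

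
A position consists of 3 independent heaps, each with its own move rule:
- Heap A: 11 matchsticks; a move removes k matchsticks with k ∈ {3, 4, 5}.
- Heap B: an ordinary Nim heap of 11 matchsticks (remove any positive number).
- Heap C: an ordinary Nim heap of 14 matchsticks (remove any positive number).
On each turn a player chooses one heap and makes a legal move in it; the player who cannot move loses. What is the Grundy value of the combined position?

Grundy values for heap A (subtraction set {3, 4, 5}):
k:     0  1  2  3  4  5  6  7  8  9 10 11
g(k):  0  0  0  1  1  1  2  2  0  0  0  1
So g(11) = 1.
Heap B is a plain Nim heap of size 11, so its Grundy value is 11.
Heap C is a plain Nim heap of size 14, so its Grundy value is 14.
The value of a disjunctive sum is the nim-sum of the parts.
Combined value = 1 ⊕ 11 ⊕ 14 = 4.

4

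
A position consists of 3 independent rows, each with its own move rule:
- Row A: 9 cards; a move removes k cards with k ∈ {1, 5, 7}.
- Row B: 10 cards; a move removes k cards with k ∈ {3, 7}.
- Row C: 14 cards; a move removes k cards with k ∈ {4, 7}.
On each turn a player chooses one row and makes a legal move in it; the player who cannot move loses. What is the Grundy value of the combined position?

Grundy values for row A (subtraction set {1, 5, 7}):
k:     0  1  2  3  4  5  6  7  8  9
g(k):  0  1  0  1  0  1  0  1  0  1
So g(9) = 1.
Grundy values for row B (subtraction set {3, 7}):
g(0) = mex{} = 0
g(1) = mex{} = 0
g(2) = mex{} = 0
g(3) = mex{0} = 1
g(4) = mex{0} = 1
g(5) = mex{0} = 1
g(6) = mex{1} = 0
g(7) = mex{0,1} = 2
g(8) = mex{0,1} = 2
g(9) = mex{0} = 1
g(10) = mex{1,2} = 0
So g(10) = 0.
Build the Grundy sequence for row C with g(k) = mex{g(k−s) : s ∈ {4, 7}, s ≤ k}:
g(0) = mex{} = 0
g(1) = mex{} = 0
g(2) = mex{} = 0
g(3) = mex{} = 0
g(4) = mex{0} = 1
g(5) = mex{0} = 1
g(6) = mex{0} = 1
g(7) = mex{0} = 1
g(8) = mex{0,1} = 2
g(9) = mex{0,1} = 2
g(10) = mex{0,1} = 2
g(11) = mex{1} = 0
g(12) = mex{1,2} = 0
g(13) = mex{1,2} = 0
g(14) = mex{1,2} = 0
So g(14) = 0.
By the Sprague-Grundy theorem, the Grundy value of a sum of independent games is the XOR of the component values.
Combined value = 1 ⊕ 0 ⊕ 0 = 1.

1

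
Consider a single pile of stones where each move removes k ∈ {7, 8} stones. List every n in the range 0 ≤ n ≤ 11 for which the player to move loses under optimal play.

0, 1, 2, 3, 4, 5, 6

Grundy values for subtraction set {7, 8}:
k:     0  1  2  3  4  5  6  7  8  9 10 11
g(k):  0  0  0  0  0  0  0  1  1  1  1  1
The P-positions (g = 0) in 0..11 are 0, 1, 2, 3, 4, 5, 6.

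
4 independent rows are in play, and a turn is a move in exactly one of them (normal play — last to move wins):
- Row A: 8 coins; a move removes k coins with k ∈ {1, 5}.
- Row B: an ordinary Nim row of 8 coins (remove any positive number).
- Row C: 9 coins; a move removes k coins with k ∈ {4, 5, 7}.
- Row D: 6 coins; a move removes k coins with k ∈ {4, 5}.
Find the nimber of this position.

11

For row A, compute g(0), g(1), … with moves {1, 5}:
g(0) = mex{} = 0
g(1) = mex{0} = 1
g(2) = mex{1} = 0
g(3) = mex{0} = 1
g(4) = mex{1} = 0
g(5) = mex{0} = 1
g(6) = mex{1} = 0
g(7) = mex{0} = 1
g(8) = mex{1} = 0
So g(8) = 0.
Row B is a plain Nim row of size 8, so its Grundy value is 8.
Build the Grundy sequence for row C with g(k) = mex{g(k−s) : s ∈ {4, 5, 7}, s ≤ k}:
k:     0  1  2  3  4  5  6  7  8  9
g(k):  0  0  0  0  1  1  1  1  2  2
So g(9) = 2.
Build the Grundy sequence for row D with g(k) = mex{g(k−s) : s ∈ {4, 5}, s ≤ k}:
k:     0  1  2  3  4  5  6
g(k):  0  0  0  0  1  1  1
So g(6) = 1.
By the Sprague-Grundy theorem, the Grundy value of a sum of independent games is the XOR of the component values.
Combined value = 0 XOR 8 XOR 2 XOR 1 = 11.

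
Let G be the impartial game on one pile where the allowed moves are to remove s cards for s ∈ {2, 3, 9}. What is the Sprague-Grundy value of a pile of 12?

Grundy values for subtraction set {2, 3, 9}:
g(0) = mex{} = 0
g(1) = mex{} = 0
g(2) = mex{0} = 1
g(3) = mex{0} = 1
g(4) = mex{0,1} = 2
g(5) = mex{1} = 0
g(6) = mex{1,2} = 0
g(7) = mex{0,2} = 1
g(8) = mex{0} = 1
g(9) = mex{0,1} = 2
g(10) = mex{0,1} = 2
g(11) = mex{1,2} = 0
g(12) = mex{1,2} = 0
So g(12) = 0.

0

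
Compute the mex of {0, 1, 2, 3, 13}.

4

The values 0, 1, 2, 3 are all present; 4 is the first non-negative integer missing from the set.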